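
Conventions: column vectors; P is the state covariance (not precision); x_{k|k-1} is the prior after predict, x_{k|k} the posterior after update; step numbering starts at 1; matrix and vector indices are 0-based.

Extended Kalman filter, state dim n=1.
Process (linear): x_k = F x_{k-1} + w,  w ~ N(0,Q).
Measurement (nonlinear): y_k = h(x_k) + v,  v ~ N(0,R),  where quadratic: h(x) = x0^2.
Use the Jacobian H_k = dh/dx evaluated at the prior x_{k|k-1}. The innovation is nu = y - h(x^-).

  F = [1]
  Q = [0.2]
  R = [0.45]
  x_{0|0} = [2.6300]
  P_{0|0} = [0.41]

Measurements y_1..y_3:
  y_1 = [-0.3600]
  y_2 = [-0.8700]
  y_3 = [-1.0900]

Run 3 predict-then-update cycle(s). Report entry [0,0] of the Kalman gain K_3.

step 1: x^-=[2.6300]  P^-=[0.6100]  H_jac=[5.2600]  S=[17.3272]  K=[0.1852]  nu=[-7.2769]  x^+=[1.2825]  P^+=[0.0158]
step 2: x^-=[1.2825]  P^-=[0.2158]  H_jac=[2.5650]  S=[1.8700]  K=[0.2961]  nu=[-2.5148]  x^+=[0.5380]  P^+=[0.0519]
step 3: x^-=[0.5380]  P^-=[0.2519]  H_jac=[1.0760]  S=[0.7417]  K=[0.3655]  nu=[-1.3794]  x^+=[0.0338]  P^+=[0.1529]

K[0,0] = 0.3655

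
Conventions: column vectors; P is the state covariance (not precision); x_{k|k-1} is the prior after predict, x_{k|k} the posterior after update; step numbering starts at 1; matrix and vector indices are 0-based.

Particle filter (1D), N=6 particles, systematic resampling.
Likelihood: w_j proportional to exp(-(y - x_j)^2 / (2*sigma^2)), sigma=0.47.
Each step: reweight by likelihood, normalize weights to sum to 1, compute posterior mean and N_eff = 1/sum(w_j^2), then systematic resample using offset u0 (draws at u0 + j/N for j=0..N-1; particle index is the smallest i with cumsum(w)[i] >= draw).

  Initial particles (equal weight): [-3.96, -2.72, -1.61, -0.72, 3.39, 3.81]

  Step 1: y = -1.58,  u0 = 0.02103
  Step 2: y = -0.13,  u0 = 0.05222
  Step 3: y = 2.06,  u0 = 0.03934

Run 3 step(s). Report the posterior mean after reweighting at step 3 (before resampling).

post_mean = -0.7200

step 1: w=[0.0000, 0.0426, 0.8060, 0.1514, 0.0000, 0.0000]  mean=-1.5226  Neff=1.4830  idx=[1, 2, 2, 2, 2, 3]
step 2: w=[0.0000, 0.0146, 0.0146, 0.0146, 0.0146, 0.9418]  mean=-0.7718  Neff=1.1264  idx=[4, 5, 5, 5, 5, 5]
step 3: w=[0.0000, 0.2000, 0.2000, 0.2000, 0.2000, 0.2000]  mean=-0.7200  Neff=5.0000  idx=[1, 2, 2, 3, 4, 5]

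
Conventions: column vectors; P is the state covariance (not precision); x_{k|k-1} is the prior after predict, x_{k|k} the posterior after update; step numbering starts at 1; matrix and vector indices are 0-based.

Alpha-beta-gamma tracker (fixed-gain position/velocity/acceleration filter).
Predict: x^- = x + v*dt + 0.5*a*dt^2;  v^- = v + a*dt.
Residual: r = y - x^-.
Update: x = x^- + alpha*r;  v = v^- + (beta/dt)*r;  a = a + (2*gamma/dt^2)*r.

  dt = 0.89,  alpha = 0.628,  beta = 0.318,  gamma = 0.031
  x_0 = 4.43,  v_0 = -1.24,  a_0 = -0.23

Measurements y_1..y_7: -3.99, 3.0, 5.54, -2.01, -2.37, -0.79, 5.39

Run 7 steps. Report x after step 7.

x_post = 2.4902

step 1: x_pred=3.2353  r=-7.2253  x^+=-1.3022  v^+=-4.0263  a^+=-0.7955
step 2: x_pred=-5.2007  r=8.2007  x^+=-0.0507  v^+=-1.8042  a^+=-0.1537
step 3: x_pred=-1.7173  r=7.2573  x^+=2.8403  v^+=0.6521  a^+=0.4144
step 4: x_pred=3.5848  r=-5.5948  x^+=0.0712  v^+=-0.9781  a^+=-0.0235
step 5: x_pred=-0.8086  r=-1.5614  x^+=-1.7892  v^+=-1.5570  a^+=-0.1457
step 6: x_pred=-3.2326  r=2.4426  x^+=-1.6986  v^+=-0.8139  a^+=0.0455
step 7: x_pred=-2.4050  r=7.7950  x^+=2.4902  v^+=2.0117  a^+=0.6556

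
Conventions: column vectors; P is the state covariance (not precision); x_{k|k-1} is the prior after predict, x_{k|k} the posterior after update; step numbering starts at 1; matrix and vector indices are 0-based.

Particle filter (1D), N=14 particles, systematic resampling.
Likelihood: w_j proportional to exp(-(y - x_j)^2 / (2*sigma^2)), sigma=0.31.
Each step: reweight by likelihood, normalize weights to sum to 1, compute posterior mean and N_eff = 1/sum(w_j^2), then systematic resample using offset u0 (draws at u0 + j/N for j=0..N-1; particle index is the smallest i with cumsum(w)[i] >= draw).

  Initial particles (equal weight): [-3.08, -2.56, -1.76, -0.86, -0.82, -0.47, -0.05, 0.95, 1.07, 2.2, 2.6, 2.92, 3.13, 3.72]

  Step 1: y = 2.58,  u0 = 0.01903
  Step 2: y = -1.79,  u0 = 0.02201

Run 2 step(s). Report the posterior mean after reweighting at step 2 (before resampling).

post_mean = 2.2000

step 1: w=[0.0000, 0.0000, 0.0000, 0.0000, 0.0000, 0.0000, 0.0000, 0.0000, 0.0000, 0.2119, 0.4483, 0.2462, 0.0931, 0.0005]  mean=2.6439  Neff=3.1732  idx=[9, 9, 9, 10, 10, 10, 10, 10, 10, 11, 11, 11, 11, 12]
step 2: w=[0.3333, 0.3333, 0.3333, 0.0000, 0.0000, 0.0000, 0.0000, 0.0000, 0.0000, 0.0000, 0.0000, 0.0000, 0.0000, 0.0000]  mean=2.2000  Neff=3.0000  idx=[0, 0, 0, 0, 0, 1, 1, 1, 1, 1, 2, 2, 2, 2]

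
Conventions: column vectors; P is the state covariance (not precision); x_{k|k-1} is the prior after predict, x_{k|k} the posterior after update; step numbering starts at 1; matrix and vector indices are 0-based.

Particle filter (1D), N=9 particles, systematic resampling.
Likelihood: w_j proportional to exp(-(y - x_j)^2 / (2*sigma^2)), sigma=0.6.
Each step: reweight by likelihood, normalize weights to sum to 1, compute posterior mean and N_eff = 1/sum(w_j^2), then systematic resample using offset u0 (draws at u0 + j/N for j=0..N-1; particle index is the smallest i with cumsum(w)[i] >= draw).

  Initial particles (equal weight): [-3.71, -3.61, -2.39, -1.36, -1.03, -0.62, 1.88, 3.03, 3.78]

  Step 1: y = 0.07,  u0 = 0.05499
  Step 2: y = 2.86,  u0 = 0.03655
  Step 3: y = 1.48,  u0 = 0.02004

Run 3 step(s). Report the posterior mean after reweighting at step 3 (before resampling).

post_mean = -0.6200

step 1: w=[0.0000, 0.0000, 0.0003, 0.0757, 0.2414, 0.6689, 0.0137, 0.0000, 0.0000]  mean=-0.7412  Neff=1.9545  idx=[3, 4, 4, 5, 5, 5, 5, 5, 5]
step 2: w=[0.0001, 0.0025, 0.0025, 0.1658, 0.1658, 0.1658, 0.1658, 0.1658, 0.1658]  mean=-0.6221  Neff=6.0606  idx=[3, 3, 4, 5, 5, 6, 7, 7, 8]
step 3: w=[0.1111, 0.1111, 0.1111, 0.1111, 0.1111, 0.1111, 0.1111, 0.1111, 0.1111]  mean=-0.6200  Neff=9.0000  idx=[0, 1, 2, 3, 4, 5, 6, 7, 8]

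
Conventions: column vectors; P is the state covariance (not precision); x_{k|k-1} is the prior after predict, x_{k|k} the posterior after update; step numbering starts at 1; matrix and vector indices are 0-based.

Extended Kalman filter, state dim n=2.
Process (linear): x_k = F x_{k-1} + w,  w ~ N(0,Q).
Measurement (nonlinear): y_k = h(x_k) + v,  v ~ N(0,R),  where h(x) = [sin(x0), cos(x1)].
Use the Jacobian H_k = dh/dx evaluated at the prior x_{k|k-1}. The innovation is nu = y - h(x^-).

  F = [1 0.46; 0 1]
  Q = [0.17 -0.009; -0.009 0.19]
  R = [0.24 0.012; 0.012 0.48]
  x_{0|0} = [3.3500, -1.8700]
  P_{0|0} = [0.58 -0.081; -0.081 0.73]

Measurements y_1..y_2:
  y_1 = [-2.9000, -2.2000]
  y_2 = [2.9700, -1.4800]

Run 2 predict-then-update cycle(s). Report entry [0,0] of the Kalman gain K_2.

step 1: x^-=[2.4898, -1.8700]  P^-=[0.8299 0.2458; 0.2458 0.9200]  H_jac=[-0.7950 0.0000; 0.0000 0.9556]  S=[0.7645 -0.1747; -0.1747 1.3201]  K=[-0.8480 0.0657; -0.1066 0.6519]  nu=[-3.5066, -1.9052]  x^+=[5.3382, -2.7381]  P^+=[0.2550 0.0223; 0.0223 0.3261]
step 2: x^-=[4.0787, -2.7381]  P^-=[0.5146 0.1634; 0.1634 0.5161]  H_jac=[-0.5921 0.0000; 0.0000 0.3926]  S=[0.4204 -0.0260; -0.0260 0.5596]  K=[-0.7197 0.0812; -0.2083 0.3525]  nu=[3.7759, -0.5603]  x^+=[1.3157, -3.7221]  P^+=[0.2901 0.0773; 0.0773 0.4245]

K[0,0] = -0.7197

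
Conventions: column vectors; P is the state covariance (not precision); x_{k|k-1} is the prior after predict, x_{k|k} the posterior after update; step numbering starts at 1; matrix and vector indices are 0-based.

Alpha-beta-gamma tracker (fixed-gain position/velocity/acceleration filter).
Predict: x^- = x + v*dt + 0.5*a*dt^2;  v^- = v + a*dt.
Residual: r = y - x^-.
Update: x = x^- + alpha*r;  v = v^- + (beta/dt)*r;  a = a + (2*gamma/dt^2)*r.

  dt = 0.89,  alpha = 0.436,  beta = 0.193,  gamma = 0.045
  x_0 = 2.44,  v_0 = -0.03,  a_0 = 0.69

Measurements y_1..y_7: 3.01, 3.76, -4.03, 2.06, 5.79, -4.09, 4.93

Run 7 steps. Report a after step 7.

a_post = 0.0007

step 1: x_pred=2.6866  r=0.3234  x^+=2.8276  v^+=0.6542  a^+=0.7267
step 2: x_pred=3.6977  r=0.0623  x^+=3.7249  v^+=1.3146  a^+=0.7338
step 3: x_pred=5.1854  r=-9.2154  x^+=1.1675  v^+=-0.0307  a^+=-0.3132
step 4: x_pred=1.0161  r=1.0439  x^+=1.4712  v^+=-0.0832  a^+=-0.1946
step 5: x_pred=1.3201  r=4.4699  x^+=3.2690  v^+=0.7129  a^+=0.3132
step 6: x_pred=4.0276  r=-8.1176  x^+=0.4883  v^+=-0.7686  a^+=-0.6091
step 7: x_pred=-0.4370  r=5.3670  x^+=1.9030  v^+=-0.1469  a^+=0.0007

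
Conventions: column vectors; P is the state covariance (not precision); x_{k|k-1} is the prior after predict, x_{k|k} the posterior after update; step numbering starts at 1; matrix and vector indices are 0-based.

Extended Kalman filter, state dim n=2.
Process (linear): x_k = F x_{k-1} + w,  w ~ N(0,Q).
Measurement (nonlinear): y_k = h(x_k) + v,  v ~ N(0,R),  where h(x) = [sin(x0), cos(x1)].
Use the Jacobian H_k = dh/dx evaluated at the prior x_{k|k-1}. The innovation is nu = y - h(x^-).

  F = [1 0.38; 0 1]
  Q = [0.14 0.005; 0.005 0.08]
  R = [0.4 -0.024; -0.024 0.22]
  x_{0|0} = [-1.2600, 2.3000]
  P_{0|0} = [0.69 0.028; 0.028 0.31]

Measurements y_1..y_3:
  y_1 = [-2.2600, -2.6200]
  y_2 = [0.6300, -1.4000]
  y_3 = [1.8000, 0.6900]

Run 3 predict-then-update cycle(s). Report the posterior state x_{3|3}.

x_post = [1.8373, 4.0723]

step 1: x^-=[-0.3860, 2.3000]  P^-=[0.8960 0.1508; 0.1508 0.3900]  H_jac=[0.9264 0.0000; 0.0000 -0.7457]  S=[1.1690 -0.1282; -0.1282 0.4369]  K=[0.7045 -0.0507; 0.0481 -0.6516]  nu=[-1.8835, -1.9537]  x^+=[-1.6139, 3.4825]  P^+=[0.3055 0.0376; 0.0376 0.1938]
step 2: x^-=[-0.2906, 3.4825]  P^-=[0.5021 0.1163; 0.1163 0.2738]  H_jac=[0.9581 0.0000; 0.0000 0.3344]  S=[0.8609 0.0132; 0.0132 0.2506]  K=[0.5568 0.1257; 0.1239 0.3587]  nu=[0.9165, -0.4576]  x^+=[0.1623, 3.4319]  P^+=[0.2293 0.0427; 0.0427 0.2271]
step 3: x^-=[1.4664, 3.4319]  P^-=[0.4346 0.1340; 0.1340 0.3071]  H_jac=[0.1042 0.0000; 0.0000 0.2863]  S=[0.4047 -0.0200; -0.0200 0.2452]  K=[0.1201 0.1663; 0.0525 0.3629]  nu=[0.8054, 1.6482]  x^+=[1.8373, 4.0723]  P^+=[0.4228 0.1177; 0.1177 0.2745]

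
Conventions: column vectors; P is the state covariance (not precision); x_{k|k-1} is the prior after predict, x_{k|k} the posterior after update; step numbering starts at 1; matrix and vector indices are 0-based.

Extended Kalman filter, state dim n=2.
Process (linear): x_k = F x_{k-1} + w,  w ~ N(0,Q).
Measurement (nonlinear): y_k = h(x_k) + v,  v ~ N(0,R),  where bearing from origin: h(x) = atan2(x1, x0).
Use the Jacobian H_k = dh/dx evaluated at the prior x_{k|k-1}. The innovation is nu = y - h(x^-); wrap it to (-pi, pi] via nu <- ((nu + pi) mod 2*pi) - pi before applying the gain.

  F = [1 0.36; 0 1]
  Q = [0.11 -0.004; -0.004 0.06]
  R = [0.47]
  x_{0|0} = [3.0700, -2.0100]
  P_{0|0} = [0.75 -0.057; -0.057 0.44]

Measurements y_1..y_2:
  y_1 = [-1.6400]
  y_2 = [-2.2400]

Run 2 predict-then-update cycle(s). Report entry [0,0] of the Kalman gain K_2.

K[0,0] = 0.6066

step 1: x^-=[2.3464, -2.0100]  P^-=[0.8760 0.0974; 0.0974 0.5000]  H_jac=[0.2106 0.2458]  S=[0.5491]  K=[0.3795; 0.2612]  nu=[-0.9317]  x^+=[1.9928, -2.2533]  P^+=[0.7969 0.0430; 0.0430 0.4625]
step 2: x^-=[1.1816, -2.2533]  P^-=[0.9978 0.2055; 0.2055 0.5225]  H_jac=[0.3481 0.1825]  S=[0.6344]  K=[0.6066; 0.2631]  nu=[-1.1522]  x^+=[0.4828, -2.5564]  P^+=[0.7644 0.1043; 0.1043 0.4786]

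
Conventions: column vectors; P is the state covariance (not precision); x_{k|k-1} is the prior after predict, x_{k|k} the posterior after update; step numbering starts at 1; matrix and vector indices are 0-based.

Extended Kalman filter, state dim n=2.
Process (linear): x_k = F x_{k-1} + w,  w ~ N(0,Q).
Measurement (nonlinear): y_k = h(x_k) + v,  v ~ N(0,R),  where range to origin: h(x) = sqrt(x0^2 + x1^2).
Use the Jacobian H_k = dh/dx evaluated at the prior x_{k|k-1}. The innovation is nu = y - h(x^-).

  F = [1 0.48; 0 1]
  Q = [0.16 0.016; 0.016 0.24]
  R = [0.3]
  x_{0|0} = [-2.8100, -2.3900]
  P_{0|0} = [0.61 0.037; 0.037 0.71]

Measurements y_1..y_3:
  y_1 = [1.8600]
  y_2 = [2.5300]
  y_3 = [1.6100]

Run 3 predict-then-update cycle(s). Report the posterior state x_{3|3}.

step 1: x^-=[-3.9572, -2.3900]  P^-=[0.9691 0.3938; 0.3938 0.9500]  H_jac=[-0.8560 -0.5170]  S=[1.6125]  K=[-0.6407; -0.5136]  nu=[-2.7629]  x^+=[-2.1870, -0.9709]  P^+=[0.3072 -0.1368; -0.1368 0.5246]
step 2: x^-=[-2.6531, -0.9709]  P^-=[0.4567 0.1310; 0.1310 0.7646]  H_jac=[-0.9391 -0.3437]  S=[0.8776]  K=[-0.5400; -0.4396]  nu=[-0.2951]  x^+=[-2.4937, -0.8412]  P^+=[0.2008 -0.0773; -0.0773 0.5950]
step 3: x^-=[-2.8975, -0.8412]  P^-=[0.4237 0.2243; 0.2243 0.8350]  H_jac=[-0.9603 -0.2788]  S=[0.8757]  K=[-0.5360; -0.5118]  nu=[-1.4071]  x^+=[-2.1433, -0.1210]  P^+=[0.1721 -0.0159; -0.0159 0.6056]

x_post = [-2.1433, -0.1210]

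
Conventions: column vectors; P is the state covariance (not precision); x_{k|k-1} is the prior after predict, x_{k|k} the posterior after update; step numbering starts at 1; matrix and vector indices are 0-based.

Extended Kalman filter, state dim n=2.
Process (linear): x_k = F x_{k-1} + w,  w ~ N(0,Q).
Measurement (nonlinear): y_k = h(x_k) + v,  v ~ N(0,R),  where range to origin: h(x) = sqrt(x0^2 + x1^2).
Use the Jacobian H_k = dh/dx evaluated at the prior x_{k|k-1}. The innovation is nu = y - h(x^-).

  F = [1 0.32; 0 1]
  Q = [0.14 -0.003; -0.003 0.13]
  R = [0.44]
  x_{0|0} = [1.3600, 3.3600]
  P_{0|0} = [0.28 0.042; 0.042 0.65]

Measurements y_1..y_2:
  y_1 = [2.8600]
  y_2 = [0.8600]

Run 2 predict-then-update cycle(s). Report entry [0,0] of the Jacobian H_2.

H_jac[0,0] = 0.7296

step 1: x^-=[2.4352, 3.3600]  P^-=[0.5134 0.2470; 0.2470 0.7800]  H_jac=[0.5868 0.8097]  S=[1.3629]  K=[0.3678; 0.5697]  nu=[-1.2897]  x^+=[1.9608, 2.6252]  P^+=[0.3291 -0.0386; -0.0386 0.3376]
step 2: x^-=[2.8009, 2.6252]  P^-=[0.4789 0.0664; 0.0664 0.4676]  H_jac=[0.7296 0.6839]  S=[0.9799]  K=[0.4029; 0.3758]  nu=[-2.9789]  x^+=[1.6006, 1.5058]  P^+=[0.3198 -0.0820; -0.0820 0.3292]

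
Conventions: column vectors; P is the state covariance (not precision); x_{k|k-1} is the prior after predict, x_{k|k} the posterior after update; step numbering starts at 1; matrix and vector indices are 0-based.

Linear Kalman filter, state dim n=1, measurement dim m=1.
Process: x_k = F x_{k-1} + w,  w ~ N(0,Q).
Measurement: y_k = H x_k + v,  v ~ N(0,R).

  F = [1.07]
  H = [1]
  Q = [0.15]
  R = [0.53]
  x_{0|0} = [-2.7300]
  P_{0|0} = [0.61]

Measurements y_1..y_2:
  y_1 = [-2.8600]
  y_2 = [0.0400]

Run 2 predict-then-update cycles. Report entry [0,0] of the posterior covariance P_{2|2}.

P_post[0,0] = 0.2634

step 1: x^-=[-2.9211]  P^-=[0.8484]  S=[1.3784]  K=[0.6155]  nu=[0.0611]  x^+=[-2.8835]  P^+=[0.3262]
step 2: x^-=[-3.0853]  P^-=[0.5235]  S=[1.0535]  K=[0.4969]  nu=[3.1253]  x^+=[-1.5323]  P^+=[0.2634]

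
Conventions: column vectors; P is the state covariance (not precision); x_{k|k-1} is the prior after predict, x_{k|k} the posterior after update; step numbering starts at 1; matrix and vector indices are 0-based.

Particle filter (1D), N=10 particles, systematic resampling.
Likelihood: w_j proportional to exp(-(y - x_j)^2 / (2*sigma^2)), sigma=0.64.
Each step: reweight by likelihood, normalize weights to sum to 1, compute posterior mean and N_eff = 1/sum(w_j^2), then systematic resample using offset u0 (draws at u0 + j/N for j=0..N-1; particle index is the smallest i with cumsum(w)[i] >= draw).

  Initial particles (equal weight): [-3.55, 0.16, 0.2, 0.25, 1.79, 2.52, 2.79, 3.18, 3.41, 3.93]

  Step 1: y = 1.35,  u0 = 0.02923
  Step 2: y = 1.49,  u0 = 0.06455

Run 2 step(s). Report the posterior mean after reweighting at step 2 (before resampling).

step 1: w=[0.0000, 0.1054, 0.1181, 0.1355, 0.4686, 0.1116, 0.0472, 0.0100, 0.0033, 0.0002]  mean=1.3700  Neff=3.5990  idx=[1, 2, 3, 3, 4, 4, 4, 4, 5, 5]
step 2: w=[0.0246, 0.0280, 0.0327, 0.0327, 0.1913, 0.1913, 0.1913, 0.1913, 0.0585, 0.0585]  mean=1.6901  Neff=6.3817  idx=[2, 4, 4, 5, 5, 6, 6, 7, 7, 9]

post_mean = 1.6901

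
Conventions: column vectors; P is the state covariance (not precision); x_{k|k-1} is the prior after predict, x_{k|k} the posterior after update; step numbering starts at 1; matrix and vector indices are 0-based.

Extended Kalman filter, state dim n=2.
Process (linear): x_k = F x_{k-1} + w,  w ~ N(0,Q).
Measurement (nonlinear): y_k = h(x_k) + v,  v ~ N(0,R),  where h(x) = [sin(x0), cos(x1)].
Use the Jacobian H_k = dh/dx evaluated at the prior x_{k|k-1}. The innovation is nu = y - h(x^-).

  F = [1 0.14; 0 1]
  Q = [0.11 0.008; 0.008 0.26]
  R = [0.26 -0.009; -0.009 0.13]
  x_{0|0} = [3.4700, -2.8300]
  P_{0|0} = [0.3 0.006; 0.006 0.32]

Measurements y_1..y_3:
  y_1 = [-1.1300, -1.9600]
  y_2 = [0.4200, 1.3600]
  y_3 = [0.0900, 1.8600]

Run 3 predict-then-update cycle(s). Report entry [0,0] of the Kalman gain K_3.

step 1: x^-=[3.0738, -2.8300]  P^-=[0.4180 0.0588; 0.0588 0.5800]  H_jac=[-0.9977 0.0000; 0.0000 0.3066]  S=[0.6760 -0.0270; -0.0270 0.1845]  K=[-0.6165 0.0075; -0.0486 0.9566]  nu=[-1.1977, -1.0082]  x^+=[3.8046, -3.7362]  P^+=[0.1607 0.0213; 0.0213 0.4071]
step 2: x^-=[3.2816, -3.7362]  P^-=[0.2847 0.0863; 0.0863 0.6671]  H_jac=[-0.9902 0.0000; 0.0000 -0.5602]  S=[0.5391 0.0389; 0.0389 0.3393]  K=[-0.5169 -0.0832; -0.0798 -1.0921]  nu=[0.5595, 2.1884]  x^+=[2.8102, -6.1707]  P^+=[0.1350 0.0110; 0.0110 0.2522]
step 3: x^-=[1.9463, -6.1707]  P^-=[0.2530 0.0543; 0.0543 0.5122]  H_jac=[-0.3667 0.0000; 0.0000 -0.1122]  S=[0.2940 -0.0068; -0.0068 0.1364]  K=[-0.3169 -0.0604; -0.0775 -0.4251]  nu=[-0.8403, 0.8663]  x^+=[2.1603, -6.4738]  P^+=[0.2232 0.0445; 0.0445 0.4862]

K[0,0] = -0.3169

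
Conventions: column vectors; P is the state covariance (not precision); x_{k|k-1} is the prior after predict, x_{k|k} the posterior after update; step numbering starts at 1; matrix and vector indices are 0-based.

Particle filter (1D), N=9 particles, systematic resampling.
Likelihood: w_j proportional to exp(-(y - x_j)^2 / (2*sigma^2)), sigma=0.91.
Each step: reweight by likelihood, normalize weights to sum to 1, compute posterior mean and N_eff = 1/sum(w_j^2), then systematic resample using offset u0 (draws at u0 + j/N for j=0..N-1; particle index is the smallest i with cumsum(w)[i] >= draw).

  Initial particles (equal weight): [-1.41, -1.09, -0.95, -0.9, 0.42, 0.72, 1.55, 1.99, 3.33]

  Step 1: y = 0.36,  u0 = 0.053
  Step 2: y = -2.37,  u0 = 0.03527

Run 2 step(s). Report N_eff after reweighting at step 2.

N_eff = 3.0996

step 1: w=[0.0405, 0.0755, 0.0953, 0.1030, 0.2680, 0.2483, 0.1142, 0.0540, 0.0013]  mean=0.2576  Neff=5.6675  idx=[1, 2, 3, 4, 4, 5, 5, 6, 6]
step 2: w=[0.3859, 0.3071, 0.2815, 0.0094, 0.0094, 0.0033, 0.0033, 0.0001, 0.0001]  mean=-0.9527  Neff=3.0996  idx=[0, 0, 0, 0, 1, 1, 2, 2, 2]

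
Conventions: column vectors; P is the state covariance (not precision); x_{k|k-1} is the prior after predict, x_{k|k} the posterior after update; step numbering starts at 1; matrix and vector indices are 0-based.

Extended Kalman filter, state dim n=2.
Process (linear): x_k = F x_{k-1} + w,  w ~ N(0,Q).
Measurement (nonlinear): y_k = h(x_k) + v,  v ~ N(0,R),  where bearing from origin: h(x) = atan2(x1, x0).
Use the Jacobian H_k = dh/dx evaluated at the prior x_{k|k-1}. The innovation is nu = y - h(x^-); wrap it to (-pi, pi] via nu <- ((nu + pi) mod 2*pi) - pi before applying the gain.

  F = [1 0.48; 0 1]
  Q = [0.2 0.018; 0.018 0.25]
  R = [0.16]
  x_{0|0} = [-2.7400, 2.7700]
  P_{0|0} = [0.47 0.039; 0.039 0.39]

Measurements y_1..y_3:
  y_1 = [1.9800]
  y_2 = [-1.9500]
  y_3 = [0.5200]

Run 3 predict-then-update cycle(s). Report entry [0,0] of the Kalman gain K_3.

step 1: x^-=[-1.4104, 2.7700]  P^-=[0.7973 0.2442; 0.2442 0.6400]  H_jac=[-0.2867 -0.1460]  S=[0.2596]  K=[-1.0178; -0.6295]  nu=[-0.0618]  x^+=[-1.3475, 2.8089]  P^+=[0.5284 0.0779; 0.0779 0.5371]
step 2: x^-=[0.0007, 2.8089]  P^-=[0.9269 0.3537; 0.3537 0.7871]  H_jac=[-0.3560 0.0001]  S=[0.2775]  K=[-1.1892; -0.4536]  nu=[2.7626]  x^+=[-3.2846, 1.5558]  P^+=[0.5345 0.2040; 0.2040 0.7300]
step 3: x^-=[-2.5378, 1.5558]  P^-=[1.0986 0.5724; 0.5724 0.9800]  H_jac=[-0.1756 -0.2864]  S=[0.3318]  K=[-1.0754; -1.1488]  nu=[-2.0716]  x^+=[-0.3101, 3.9357]  P^+=[0.7148 0.1625; 0.1625 0.5421]

K[0,0] = -1.0754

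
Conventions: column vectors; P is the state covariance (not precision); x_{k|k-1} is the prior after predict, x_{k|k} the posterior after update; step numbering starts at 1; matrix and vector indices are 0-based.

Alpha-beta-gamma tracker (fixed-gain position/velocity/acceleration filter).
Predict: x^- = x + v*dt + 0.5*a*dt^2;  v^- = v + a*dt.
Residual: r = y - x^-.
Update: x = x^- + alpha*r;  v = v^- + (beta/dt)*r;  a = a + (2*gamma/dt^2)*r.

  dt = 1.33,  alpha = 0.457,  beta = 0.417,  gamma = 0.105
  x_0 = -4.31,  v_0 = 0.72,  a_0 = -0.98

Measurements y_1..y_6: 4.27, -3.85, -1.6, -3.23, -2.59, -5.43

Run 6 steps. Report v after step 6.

v_post = -1.5727

step 1: x_pred=-4.2192  r=8.4892  x^+=-0.3396  v^+=2.0782  a^+=0.0278
step 2: x_pred=2.4490  r=-6.2990  x^+=-0.4296  v^+=0.1403  a^+=-0.7200
step 3: x_pred=-0.8799  r=-0.7201  x^+=-1.2090  v^+=-1.0431  a^+=-0.8055
step 4: x_pred=-3.3087  r=0.0787  x^+=-3.2727  v^+=-2.0897  a^+=-0.7961
step 5: x_pred=-6.7562  r=4.1662  x^+=-4.8523  v^+=-1.8423  a^+=-0.3015
step 6: x_pred=-7.5693  r=2.1393  x^+=-6.5916  v^+=-1.5727  a^+=-0.0476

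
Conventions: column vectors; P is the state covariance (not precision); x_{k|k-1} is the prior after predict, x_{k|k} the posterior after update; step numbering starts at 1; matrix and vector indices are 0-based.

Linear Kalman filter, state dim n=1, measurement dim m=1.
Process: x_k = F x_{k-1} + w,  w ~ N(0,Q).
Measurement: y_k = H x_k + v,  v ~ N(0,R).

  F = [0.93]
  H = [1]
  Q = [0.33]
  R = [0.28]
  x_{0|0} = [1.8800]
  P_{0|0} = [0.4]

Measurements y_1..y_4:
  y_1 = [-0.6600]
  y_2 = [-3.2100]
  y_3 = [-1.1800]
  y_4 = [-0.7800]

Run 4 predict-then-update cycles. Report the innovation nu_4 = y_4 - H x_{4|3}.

innov = [0.5628]

step 1: x^-=[1.7484]  P^-=[0.6760]  S=[0.9560]  K=[0.7071]  nu=[-2.4084]  x^+=[0.0454]  P^+=[0.1980]
step 2: x^-=[0.0422]  P^-=[0.5012]  S=[0.7812]  K=[0.6416]  nu=[-3.2522]  x^+=[-2.0444]  P^+=[0.1796]
step 3: x^-=[-1.9013]  P^-=[0.4854]  S=[0.7654]  K=[0.6342]  nu=[0.7213]  x^+=[-1.4439]  P^+=[0.1776]
step 4: x^-=[-1.3428]  P^-=[0.4836]  S=[0.7636]  K=[0.6333]  nu=[0.5628]  x^+=[-0.9864]  P^+=[0.1773]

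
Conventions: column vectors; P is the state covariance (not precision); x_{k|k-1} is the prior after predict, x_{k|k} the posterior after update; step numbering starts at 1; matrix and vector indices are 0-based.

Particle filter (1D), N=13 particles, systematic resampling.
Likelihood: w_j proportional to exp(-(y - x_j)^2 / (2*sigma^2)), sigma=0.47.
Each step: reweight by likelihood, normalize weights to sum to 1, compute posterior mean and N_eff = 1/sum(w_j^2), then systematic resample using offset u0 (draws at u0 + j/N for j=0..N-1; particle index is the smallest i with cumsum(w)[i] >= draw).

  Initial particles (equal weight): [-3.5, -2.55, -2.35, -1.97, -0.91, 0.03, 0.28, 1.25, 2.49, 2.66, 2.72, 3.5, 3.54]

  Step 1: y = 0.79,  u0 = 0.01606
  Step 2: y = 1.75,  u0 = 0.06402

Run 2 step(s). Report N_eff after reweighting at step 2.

N_eff = 5.1455

step 1: w=[0.0000, 0.0000, 0.0000, 0.0000, 0.0010, 0.1868, 0.3832, 0.4276, 0.0010, 0.0003, 0.0002, 0.0000, 0.0000]  mean=0.6501  Neff=2.7427  idx=[5, 5, 5, 6, 6, 6, 6, 6, 7, 7, 7, 7, 7]
step 2: w=[0.0004, 0.0004, 0.0004, 0.0026, 0.0026, 0.0026, 0.0026, 0.0026, 0.1971, 0.1971, 0.1971, 0.1971, 0.1971]  mean=1.2358  Neff=5.1455  idx=[8, 8, 9, 9, 9, 10, 10, 10, 11, 11, 12, 12, 12]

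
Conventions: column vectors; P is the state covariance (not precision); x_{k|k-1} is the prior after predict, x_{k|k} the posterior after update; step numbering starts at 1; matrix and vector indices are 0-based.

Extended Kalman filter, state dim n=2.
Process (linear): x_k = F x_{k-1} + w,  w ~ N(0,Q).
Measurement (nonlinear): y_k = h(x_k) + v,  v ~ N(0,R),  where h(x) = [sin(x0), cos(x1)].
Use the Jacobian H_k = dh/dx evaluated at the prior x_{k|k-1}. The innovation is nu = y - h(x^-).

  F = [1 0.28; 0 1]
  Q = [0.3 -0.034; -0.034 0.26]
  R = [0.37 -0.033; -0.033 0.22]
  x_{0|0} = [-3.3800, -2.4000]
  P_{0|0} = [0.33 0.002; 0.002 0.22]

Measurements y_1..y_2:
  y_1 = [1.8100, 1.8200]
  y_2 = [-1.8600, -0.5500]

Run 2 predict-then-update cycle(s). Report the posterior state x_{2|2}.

x_post = [-6.0725, -1.7263]

step 1: x^-=[-4.0520, -2.4000]  P^-=[0.6484 0.0296; 0.0296 0.4800]  H_jac=[-0.6134 0.0000; 0.0000 0.6755]  S=[0.6140 -0.0453; -0.0453 0.4390]  K=[-0.6494 -0.0214; 0.0251 0.7411]  nu=[1.0202, 2.5574]  x^+=[-4.7693, -0.4791]  P^+=[0.3905 0.0248; 0.0248 0.2402]
step 2: x^-=[-4.9034, -0.4791]  P^-=[0.7232 0.0580; 0.0580 0.5002]  H_jac=[0.1899 0.0000; 0.0000 0.4609]  S=[0.3961 -0.0279; -0.0279 0.3263]  K=[0.3546 0.1123; 0.0781 0.7133]  nu=[-2.8418, -1.4374]  x^+=[-6.0725, -1.7263]  P^+=[0.6715 0.0282; 0.0282 0.3349]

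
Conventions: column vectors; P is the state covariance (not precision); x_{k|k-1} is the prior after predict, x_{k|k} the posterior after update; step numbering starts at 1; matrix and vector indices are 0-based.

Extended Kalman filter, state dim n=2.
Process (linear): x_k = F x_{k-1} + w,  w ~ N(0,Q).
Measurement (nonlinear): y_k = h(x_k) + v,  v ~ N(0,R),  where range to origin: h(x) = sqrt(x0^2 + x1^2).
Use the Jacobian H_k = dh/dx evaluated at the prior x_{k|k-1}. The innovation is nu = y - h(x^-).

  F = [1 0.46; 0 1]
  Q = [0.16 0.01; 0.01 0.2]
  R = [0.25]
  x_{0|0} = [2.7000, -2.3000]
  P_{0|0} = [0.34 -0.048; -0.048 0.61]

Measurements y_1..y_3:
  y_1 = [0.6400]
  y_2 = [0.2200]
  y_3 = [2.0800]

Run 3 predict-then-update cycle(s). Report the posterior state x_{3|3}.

step 1: x^-=[1.6420, -2.3000]  P^-=[0.5849 0.2426; 0.2426 0.8100]  H_jac=[0.5810 -0.8139]  S=[0.7546]  K=[0.1887; -0.6869]  nu=[-2.1860]  x^+=[1.2294, -0.7985]  P^+=[0.5580 0.3404; 0.3404 0.4540]
step 2: x^-=[0.8621, -0.7985]  P^-=[1.1273 0.5593; 0.5593 0.6540]  H_jac=[0.7336 -0.6795]  S=[0.6011]  K=[0.7436; -0.0568]  nu=[-0.9551]  x^+=[0.1519, -0.7443]  P^+=[0.7949 0.5846; 0.5846 0.6521]
step 3: x^-=[-0.1905, -0.7443]  P^-=[1.6308 0.8946; 0.8946 0.8521]  H_jac=[-0.2479 -0.9688]  S=[1.5797]  K=[-0.8046; -0.6630]  nu=[1.3117]  x^+=[-1.2459, -1.6139]  P^+=[0.6082 0.0520; 0.0520 0.1578]

x_post = [-1.2459, -1.6139]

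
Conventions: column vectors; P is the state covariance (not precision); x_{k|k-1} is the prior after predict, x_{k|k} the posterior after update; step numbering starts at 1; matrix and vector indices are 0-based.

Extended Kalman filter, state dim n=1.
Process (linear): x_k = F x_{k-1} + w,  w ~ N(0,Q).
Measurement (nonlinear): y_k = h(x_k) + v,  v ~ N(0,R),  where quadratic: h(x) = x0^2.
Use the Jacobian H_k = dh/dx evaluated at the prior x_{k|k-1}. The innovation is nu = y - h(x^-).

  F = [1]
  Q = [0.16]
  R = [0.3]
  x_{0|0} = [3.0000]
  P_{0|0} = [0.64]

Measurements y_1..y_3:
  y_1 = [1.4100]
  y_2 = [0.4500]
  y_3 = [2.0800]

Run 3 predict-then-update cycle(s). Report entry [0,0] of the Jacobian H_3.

H_jac[0,0] = 2.1952

step 1: x^-=[3.0000]  P^-=[0.8000]  H_jac=[6.0000]  S=[29.1000]  K=[0.1649]  nu=[-7.5900]  x^+=[1.7480]  P^+=[0.0082]
step 2: x^-=[1.7480]  P^-=[0.1682]  H_jac=[3.4961]  S=[2.3564]  K=[0.2496]  nu=[-2.6056]  x^+=[1.0976]  P^+=[0.0214]
step 3: x^-=[1.0976]  P^-=[0.1814]  H_jac=[2.1952]  S=[1.1743]  K=[0.3392]  nu=[0.8752]  x^+=[1.3945]  P^+=[0.0463]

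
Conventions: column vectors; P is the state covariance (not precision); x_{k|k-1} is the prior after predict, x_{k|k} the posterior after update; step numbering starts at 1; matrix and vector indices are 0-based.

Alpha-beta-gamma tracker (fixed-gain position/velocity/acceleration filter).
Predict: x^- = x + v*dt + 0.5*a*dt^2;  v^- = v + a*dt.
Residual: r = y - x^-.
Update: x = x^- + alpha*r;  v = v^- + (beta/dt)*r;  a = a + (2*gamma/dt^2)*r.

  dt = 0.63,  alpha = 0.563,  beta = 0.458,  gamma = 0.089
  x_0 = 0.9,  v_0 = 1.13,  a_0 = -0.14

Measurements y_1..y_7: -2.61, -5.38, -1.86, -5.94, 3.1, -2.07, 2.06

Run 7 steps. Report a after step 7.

a_post = 2.0930

step 1: x_pred=1.5841  r=-4.1941  x^+=-0.7772  v^+=-2.0073  a^+=-2.0210
step 2: x_pred=-2.4428  r=-2.9372  x^+=-4.0964  v^+=-5.4158  a^+=-3.3382
step 3: x_pred=-8.1708  r=6.3108  x^+=-4.6178  v^+=-2.9310  a^+=-0.5080
step 4: x_pred=-6.5651  r=0.6251  x^+=-6.2132  v^+=-2.7965  a^+=-0.2276
step 5: x_pred=-8.0202  r=11.1202  x^+=-1.7595  v^+=5.1443  a^+=4.7595
step 6: x_pred=2.4259  r=-4.4959  x^+=-0.1053  v^+=4.8743  a^+=2.7432
step 7: x_pred=3.5099  r=-1.4499  x^+=2.6936  v^+=5.5485  a^+=2.0930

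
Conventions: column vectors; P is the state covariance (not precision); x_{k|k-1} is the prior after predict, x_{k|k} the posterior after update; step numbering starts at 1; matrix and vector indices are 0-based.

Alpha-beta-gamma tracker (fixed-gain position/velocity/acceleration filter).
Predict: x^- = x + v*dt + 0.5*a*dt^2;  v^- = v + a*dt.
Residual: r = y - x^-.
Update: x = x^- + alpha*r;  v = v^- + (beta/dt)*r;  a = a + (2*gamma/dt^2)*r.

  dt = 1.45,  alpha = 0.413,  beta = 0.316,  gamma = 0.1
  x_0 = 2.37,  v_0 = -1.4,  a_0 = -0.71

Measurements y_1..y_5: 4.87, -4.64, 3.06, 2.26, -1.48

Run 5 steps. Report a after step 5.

step 1: x_pred=-0.4064  r=5.2764  x^+=1.7728  v^+=-1.2796  a^+=-0.2081
step 2: x_pred=-0.3014  r=-4.3386  x^+=-2.0933  v^+=-2.5268  a^+=-0.6208
step 3: x_pred=-6.4098  r=9.4698  x^+=-2.4988  v^+=-1.3632  a^+=0.2800
step 4: x_pred=-4.1811  r=6.4411  x^+=-1.5209  v^+=0.4465  a^+=0.8927
step 5: x_pred=0.0650  r=-1.5450  x^+=-0.5731  v^+=1.4043  a^+=0.7458

a_post = 0.7458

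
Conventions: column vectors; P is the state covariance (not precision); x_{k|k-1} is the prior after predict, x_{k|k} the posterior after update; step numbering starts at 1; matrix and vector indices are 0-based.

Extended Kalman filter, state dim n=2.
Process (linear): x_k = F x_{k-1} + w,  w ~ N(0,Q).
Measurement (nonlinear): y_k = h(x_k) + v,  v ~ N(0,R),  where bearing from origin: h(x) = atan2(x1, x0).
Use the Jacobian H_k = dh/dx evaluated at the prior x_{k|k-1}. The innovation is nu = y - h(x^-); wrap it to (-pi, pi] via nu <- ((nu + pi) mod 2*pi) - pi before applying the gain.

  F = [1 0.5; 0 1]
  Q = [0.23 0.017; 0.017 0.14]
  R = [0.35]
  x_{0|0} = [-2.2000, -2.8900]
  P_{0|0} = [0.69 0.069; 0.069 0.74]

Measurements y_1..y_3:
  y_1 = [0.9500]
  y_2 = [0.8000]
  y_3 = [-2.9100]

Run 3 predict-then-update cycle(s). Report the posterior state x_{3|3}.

x_post = [-6.0360, -1.4849]

step 1: x^-=[-3.6450, -2.8900]  P^-=[1.1740 0.4560; 0.4560 0.8800]  H_jac=[0.1336 -0.1685]  S=[0.3754]  K=[0.2131; -0.2326]  nu=[-2.8620]  x^+=[-4.2548, -2.2242]  P^+=[1.1570 0.4746; 0.4746 0.8597]
step 2: x^-=[-5.3669, -2.2242]  P^-=[2.0765 0.9214; 0.9214 0.9997]  H_jac=[0.0659 -0.1590]  S=[0.3650]  K=[-0.0265; -0.2692]  nu=[-2.7345]  x^+=[-5.2943, -1.4881]  P^+=[2.0762 0.9188; 0.9188 0.9732]
step 3: x^-=[-6.0384, -1.4881]  P^-=[3.4684 1.4225; 1.4225 1.1132]  H_jac=[0.0385 -0.1561]  S=[0.3652]  K=[-0.2427; -0.3261]  nu=[-0.0100]  x^+=[-6.0360, -1.4849]  P^+=[3.4469 1.3936; 1.3936 1.0744]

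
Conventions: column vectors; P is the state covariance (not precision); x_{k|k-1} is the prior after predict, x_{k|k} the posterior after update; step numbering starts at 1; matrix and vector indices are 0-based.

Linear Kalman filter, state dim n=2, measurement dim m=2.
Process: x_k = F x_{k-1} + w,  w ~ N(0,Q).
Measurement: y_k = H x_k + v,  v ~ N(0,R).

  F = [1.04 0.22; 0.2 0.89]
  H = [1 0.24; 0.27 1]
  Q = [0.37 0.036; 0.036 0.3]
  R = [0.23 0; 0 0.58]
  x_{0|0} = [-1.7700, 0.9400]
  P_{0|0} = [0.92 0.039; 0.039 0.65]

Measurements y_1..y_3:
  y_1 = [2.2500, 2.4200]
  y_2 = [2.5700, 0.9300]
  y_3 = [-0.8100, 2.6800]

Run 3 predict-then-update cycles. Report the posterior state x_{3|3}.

step 1: x^-=[-1.6340, 0.4826]  P^-=[1.4144 0.3924; 0.3924 0.8655]  S=[1.8826 1.0075; 1.0075 1.7606]  K=[0.8158 -0.0270; 0.0339 0.5324]  nu=[3.7682, 2.3786]  x^+=[1.3757, 1.8766]  P^+=[0.2046 -0.0709; -0.0709 0.3280]
step 2: x^-=[1.8436, 1.9454]  P^-=[0.5748 0.0740; 0.0740 0.5427]  S=[0.8716 0.3643; 0.3643 1.2046]  K=[0.6872 -0.0175; 0.0448 0.4536]  nu=[0.2595, -1.5131]  x^+=[2.0484, 1.2707]  P^+=[0.1716 -0.0565; -0.0565 0.2783]
step 3: x^-=[2.4099, 1.5406]  P^-=[0.5432 0.0714; 0.0714 0.5072]  S=[0.8367 0.3444; 0.3444 1.1654]  K=[0.6748 -0.0123; 0.0511 0.4367]  nu=[-3.5897, 0.4888]  x^+=[-0.0183, 1.5707]  P^+=[0.1678 -0.0524; -0.0524 0.2674]

x_post = [-0.0183, 1.5707]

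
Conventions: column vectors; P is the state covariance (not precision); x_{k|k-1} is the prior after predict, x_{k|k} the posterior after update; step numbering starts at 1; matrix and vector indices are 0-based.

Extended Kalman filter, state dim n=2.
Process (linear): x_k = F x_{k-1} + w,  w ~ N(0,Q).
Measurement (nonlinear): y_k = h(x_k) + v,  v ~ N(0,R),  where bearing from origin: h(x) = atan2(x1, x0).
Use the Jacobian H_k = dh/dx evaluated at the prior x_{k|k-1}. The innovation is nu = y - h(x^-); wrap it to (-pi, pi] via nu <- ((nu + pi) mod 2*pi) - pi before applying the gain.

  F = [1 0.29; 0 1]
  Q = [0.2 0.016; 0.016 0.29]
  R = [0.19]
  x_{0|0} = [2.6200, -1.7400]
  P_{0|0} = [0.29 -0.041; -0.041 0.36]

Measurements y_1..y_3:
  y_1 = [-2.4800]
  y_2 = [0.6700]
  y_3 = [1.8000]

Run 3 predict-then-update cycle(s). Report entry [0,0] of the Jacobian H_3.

step 1: x^-=[2.1154, -1.7400]  P^-=[0.4965 0.0794; 0.0794 0.6500]  H_jac=[0.2319 0.2820]  S=[0.2788]  K=[0.4934; 0.7235]  nu=[-1.7917]  x^+=[1.2314, -3.0363]  P^+=[0.4286 -0.0201; -0.0201 0.5041]
step 2: x^-=[0.3509, -3.0363]  P^-=[0.6594 0.1421; 0.1421 0.7941]  H_jac=[0.3250 0.0376]  S=[0.2642]  K=[0.8312; 0.2876]  nu=[2.1257]  x^+=[2.1178, -2.4249]  P^+=[0.4768 0.0789; 0.0789 0.7722]
step 3: x^-=[1.4146, -2.4249]  P^-=[0.7875 0.3188; 0.3188 1.0622]  H_jac=[0.3077 0.1795]  S=[0.3340]  K=[0.8968; 0.8646]  nu=[2.8427]  x^+=[3.9640, 0.0329]  P^+=[0.5189 0.0599; 0.0599 0.8126]

H_jac[0,0] = 0.3077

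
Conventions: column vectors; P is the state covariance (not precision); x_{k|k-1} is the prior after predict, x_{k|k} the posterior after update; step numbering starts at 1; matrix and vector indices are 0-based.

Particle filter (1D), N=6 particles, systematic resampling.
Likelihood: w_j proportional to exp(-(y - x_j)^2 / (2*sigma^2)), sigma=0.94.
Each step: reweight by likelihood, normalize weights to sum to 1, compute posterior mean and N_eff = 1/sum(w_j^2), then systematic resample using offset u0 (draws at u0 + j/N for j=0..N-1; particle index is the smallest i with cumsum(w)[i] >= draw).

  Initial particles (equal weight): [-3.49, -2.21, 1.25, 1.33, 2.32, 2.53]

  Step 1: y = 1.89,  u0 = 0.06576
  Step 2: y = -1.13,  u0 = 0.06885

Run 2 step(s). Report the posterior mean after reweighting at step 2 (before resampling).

post_mean = 1.2998

step 1: w=[0.0000, 0.0000, 0.2386, 0.2519, 0.2709, 0.2386]  mean=1.8653  Neff=3.9890  idx=[2, 2, 3, 4, 4, 5]
step 2: w=[0.3479, 0.3479, 0.2794, 0.0102, 0.0102, 0.0044]  mean=1.2998  Neff=3.1213  idx=[0, 0, 1, 1, 2, 2]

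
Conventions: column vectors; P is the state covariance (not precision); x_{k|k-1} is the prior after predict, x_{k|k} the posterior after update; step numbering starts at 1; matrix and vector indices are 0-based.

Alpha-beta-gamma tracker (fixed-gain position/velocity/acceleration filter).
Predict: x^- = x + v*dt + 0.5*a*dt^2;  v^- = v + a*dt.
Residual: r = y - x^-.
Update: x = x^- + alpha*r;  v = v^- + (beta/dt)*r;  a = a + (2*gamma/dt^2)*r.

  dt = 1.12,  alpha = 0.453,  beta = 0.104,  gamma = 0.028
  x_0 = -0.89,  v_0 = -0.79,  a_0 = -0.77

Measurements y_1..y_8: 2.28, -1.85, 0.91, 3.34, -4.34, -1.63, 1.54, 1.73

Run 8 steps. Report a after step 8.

a_post = 0.6246

step 1: x_pred=-2.2577  r=4.5377  x^+=-0.2021  v^+=-1.2310  a^+=-0.5674
step 2: x_pred=-1.9368  r=0.0868  x^+=-1.8975  v^+=-1.8585  a^+=-0.5635
step 3: x_pred=-4.3324  r=5.2424  x^+=-1.9576  v^+=-2.0029  a^+=-0.3295
step 4: x_pred=-4.4075  r=7.7475  x^+=-0.8979  v^+=-1.6525  a^+=0.0164
step 5: x_pred=-2.7384  r=-1.6016  x^+=-3.4639  v^+=-1.7829  a^+=-0.0551
step 6: x_pred=-5.4954  r=3.8654  x^+=-3.7444  v^+=-1.4857  a^+=0.1174
step 7: x_pred=-5.3347  r=6.8747  x^+=-2.2205  v^+=-0.7158  a^+=0.4243
step 8: x_pred=-2.7561  r=4.4861  x^+=-0.7239  v^+=0.1760  a^+=0.6246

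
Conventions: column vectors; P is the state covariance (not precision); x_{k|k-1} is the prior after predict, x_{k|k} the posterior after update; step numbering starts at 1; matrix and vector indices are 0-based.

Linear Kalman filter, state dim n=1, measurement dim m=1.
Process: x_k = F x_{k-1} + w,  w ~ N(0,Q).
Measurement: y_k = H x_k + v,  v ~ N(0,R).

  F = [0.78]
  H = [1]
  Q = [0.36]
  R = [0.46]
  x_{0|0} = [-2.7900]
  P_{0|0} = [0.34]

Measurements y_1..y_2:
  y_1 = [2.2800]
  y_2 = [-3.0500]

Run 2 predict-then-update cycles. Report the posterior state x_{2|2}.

step 1: x^-=[-2.1762]  P^-=[0.5669]  S=[1.0269]  K=[0.5520]  nu=[4.4562]  x^+=[0.2838]  P^+=[0.2539]
step 2: x^-=[0.2213]  P^-=[0.5145]  S=[0.9745]  K=[0.5280]  nu=[-3.2713]  x^+=[-1.5058]  P^+=[0.2429]

x_post = [-1.5058]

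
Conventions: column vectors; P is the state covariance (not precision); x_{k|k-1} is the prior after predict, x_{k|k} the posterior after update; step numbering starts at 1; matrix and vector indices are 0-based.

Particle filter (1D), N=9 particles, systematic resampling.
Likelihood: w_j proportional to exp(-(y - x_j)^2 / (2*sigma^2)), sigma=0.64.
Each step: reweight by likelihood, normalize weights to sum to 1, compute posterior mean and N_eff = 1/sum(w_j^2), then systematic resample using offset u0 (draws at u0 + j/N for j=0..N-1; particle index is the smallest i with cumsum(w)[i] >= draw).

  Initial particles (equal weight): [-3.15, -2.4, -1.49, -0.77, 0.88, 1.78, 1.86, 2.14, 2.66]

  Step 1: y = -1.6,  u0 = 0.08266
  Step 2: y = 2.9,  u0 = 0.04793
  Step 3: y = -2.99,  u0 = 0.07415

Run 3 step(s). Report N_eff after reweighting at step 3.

N_eff = 9.0000

step 1: w=[0.0276, 0.2374, 0.5110, 0.2237, 0.0003, 0.0000, 0.0000, 0.0000, 0.0000]  mean=-1.5902  Neff=2.7153  idx=[1, 1, 2, 2, 2, 2, 2, 3, 3]
step 2: w=[0.0000, 0.0000, 0.0004, 0.0004, 0.0004, 0.0004, 0.0004, 0.4990, 0.4990]  mean=-0.7715  Neff=2.0084  idx=[7, 7, 7, 7, 7, 8, 8, 8, 8]
step 3: w=[0.1111, 0.1111, 0.1111, 0.1111, 0.1111, 0.1111, 0.1111, 0.1111, 0.1111]  mean=-0.7700  Neff=9.0000  idx=[0, 1, 2, 3, 4, 5, 6, 7, 8]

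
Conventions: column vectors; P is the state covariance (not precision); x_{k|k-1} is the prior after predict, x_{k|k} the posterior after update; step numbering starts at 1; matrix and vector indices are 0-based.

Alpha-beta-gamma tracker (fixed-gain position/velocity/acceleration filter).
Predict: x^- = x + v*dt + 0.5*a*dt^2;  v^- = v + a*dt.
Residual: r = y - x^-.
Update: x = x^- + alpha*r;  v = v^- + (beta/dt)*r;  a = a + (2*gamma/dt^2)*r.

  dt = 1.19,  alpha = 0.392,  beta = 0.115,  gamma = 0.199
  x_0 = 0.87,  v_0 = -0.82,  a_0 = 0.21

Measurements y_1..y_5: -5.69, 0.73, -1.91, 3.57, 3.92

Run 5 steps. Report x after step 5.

step 1: x_pred=0.0429  r=-5.7329  x^+=-2.2044  v^+=-1.1241  a^+=-1.4012
step 2: x_pred=-4.5343  r=5.2643  x^+=-2.4707  v^+=-2.2829  a^+=0.0783
step 3: x_pred=-5.1319  r=3.2219  x^+=-3.8689  v^+=-1.8784  a^+=0.9838
step 4: x_pred=-5.4075  r=8.9775  x^+=-1.8883  v^+=0.1600  a^+=3.5070
step 5: x_pred=0.7851  r=3.1349  x^+=2.0140  v^+=4.6362  a^+=4.3880

x_post = 2.0140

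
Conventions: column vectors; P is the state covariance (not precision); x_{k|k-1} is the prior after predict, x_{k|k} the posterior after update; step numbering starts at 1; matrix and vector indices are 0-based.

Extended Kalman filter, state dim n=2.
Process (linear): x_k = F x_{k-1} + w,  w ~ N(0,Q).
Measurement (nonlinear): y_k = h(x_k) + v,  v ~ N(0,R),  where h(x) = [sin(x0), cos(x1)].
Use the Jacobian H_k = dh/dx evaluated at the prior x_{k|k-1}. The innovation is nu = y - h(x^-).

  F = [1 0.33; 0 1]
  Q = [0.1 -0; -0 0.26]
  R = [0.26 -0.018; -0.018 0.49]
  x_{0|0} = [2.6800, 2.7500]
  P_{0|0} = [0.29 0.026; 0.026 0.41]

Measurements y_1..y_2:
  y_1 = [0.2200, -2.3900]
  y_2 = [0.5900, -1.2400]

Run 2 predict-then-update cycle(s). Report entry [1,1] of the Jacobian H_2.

step 1: x^-=[3.5875, 2.7500]  P^-=[0.4518 0.1613; 0.1613 0.6700]  H_jac=[-0.9022 0.0000; 0.0000 -0.3817]  S=[0.6278 0.0375; 0.0375 0.5876]  K=[-0.6455 -0.0635; -0.2066 -0.4220]  nu=[0.6513, -1.4657]  x^+=[3.2602, 3.2340]  P^+=[0.1848 0.0511; 0.0511 0.5320]
step 2: x^-=[4.3274, 3.2340]  P^-=[0.3764 0.2267; 0.2267 0.7920]  H_jac=[-0.3756 0.0000; 0.0000 0.0922]  S=[0.3131 -0.0259; -0.0259 0.4967]  K=[-0.4500 0.0187; -0.2609 0.1335]  nu=[1.5168, -0.2443]  x^+=[3.6403, 2.8057]  P^+=[0.3124 0.1870; 0.1870 0.7601]

H_jac[1,1] = 0.0922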